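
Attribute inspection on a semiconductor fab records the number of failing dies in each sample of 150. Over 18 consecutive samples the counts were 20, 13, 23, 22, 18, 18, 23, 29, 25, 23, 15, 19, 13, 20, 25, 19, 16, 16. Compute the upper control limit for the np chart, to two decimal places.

p̄ = Σdᵢ / (k·n) = 357 / (18 × 150) = 0.13222
UCL = np̄ + 3·√(np̄(1−p̄)) = 19.8333 + 3 × √(19.8333×0.86778) = 19.8333 + 3 × 4.1486 = 32.2791

32.28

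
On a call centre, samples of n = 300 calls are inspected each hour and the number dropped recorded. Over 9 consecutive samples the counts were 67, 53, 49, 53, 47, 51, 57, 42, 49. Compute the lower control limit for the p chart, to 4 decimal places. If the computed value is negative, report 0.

0.1078

p̄ = Σdᵢ / (k·n) = 468 / (9 × 300) = 0.17333
LCL = p̄ − 3·√(p̄(1−p̄)/n) = 0.17333 − 3 × 0.02185 = 0.10777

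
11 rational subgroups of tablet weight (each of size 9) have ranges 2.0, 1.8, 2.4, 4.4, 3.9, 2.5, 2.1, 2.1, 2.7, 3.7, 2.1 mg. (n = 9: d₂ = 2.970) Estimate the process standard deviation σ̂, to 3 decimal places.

0.909

R̄ = (2.0 + 1.8 + 2.4 + 4.4 + 3.9 + 2.5 + 2.1 + 2.1 + 2.7 + 3.7 + 2.1) / 11 = 2.7000
σ̂ = R̄ / d₂ = 2.7000 / 2.970 = 0.9091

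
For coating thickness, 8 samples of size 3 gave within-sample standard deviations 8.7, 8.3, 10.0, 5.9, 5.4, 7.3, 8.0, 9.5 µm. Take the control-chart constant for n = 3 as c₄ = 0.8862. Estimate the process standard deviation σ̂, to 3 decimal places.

s̄ = (8.7 + 8.3 + 10.0 + 5.9 + 5.4 + 7.3 + 8.0 + 9.5) / 8 = 7.8875
σ̂ = s̄ / c₄ = 7.8875 / 0.8862 = 8.9004

8.900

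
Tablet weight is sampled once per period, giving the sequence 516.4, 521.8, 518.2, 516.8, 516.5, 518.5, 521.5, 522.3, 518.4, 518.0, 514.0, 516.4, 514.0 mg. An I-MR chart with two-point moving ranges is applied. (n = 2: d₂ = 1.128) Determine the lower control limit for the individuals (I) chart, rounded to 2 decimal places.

511.35

X̄ = (516.4 + 521.8 + 518.2 + 516.8 + 516.5 + 518.5 + 521.5 + 522.3 + 518.4 + 518.0 + 514.0 + 516.4 + 514.0) / 13 = 517.9077
Moving ranges: 5.4, 3.6, 1.4, 0.3, 2.0, 3.0, 0.8, 3.9, 0.4, 4.0, 2.4, 2.4; M̄R̄ = 29.6000 / 12 = 2.4667
LCL = X̄ − 3·M̄R̄/d₂ = 517.9077 − 3 × 2.4667 / 1.128 = 511.3474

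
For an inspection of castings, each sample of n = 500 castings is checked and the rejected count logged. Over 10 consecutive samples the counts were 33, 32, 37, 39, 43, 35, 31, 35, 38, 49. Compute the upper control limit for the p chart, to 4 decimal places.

p̄ = Σdᵢ / (k·n) = 372 / (10 × 500) = 0.07440
UCL = p̄ + 3·√(p̄(1−p̄)/n) = 0.07440 + 3 × √(0.07440×0.92560/500) = 0.07440 + 3 × 0.01174 = 0.10961

0.1096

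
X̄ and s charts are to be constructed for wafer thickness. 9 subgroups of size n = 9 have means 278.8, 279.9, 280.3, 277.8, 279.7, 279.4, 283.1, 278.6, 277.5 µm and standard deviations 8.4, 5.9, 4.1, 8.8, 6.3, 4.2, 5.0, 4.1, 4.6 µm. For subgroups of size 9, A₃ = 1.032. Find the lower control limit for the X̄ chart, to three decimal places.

273.562

X̄̄ = (278.8 + 279.9 + 280.3 + 277.8 + 279.7 + 279.4 + 283.1 + 278.6 + 277.5) / 9 = 279.4556
s̄ = (8.4 + 5.9 + 4.1 + 8.8 + 6.3 + 4.2 + 5.0 + 4.1 + 4.6) / 9 = 5.7111
LCL = X̄̄ − A₃·s̄ = 279.4556 − 1.032 × 5.7111 = 273.5617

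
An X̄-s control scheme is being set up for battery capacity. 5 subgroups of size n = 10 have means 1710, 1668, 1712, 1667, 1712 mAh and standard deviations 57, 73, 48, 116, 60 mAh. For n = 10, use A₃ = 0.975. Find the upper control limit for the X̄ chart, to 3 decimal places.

1762.830

X̄̄ = (1710 + 1668 + 1712 + 1667 + 1712) / 5 = 1693.8000
s̄ = (57 + 73 + 48 + 116 + 60) / 5 = 70.8000
UCL = X̄̄ + A₃·s̄ = 1693.8000 + 0.975 × 70.8000 = 1762.8300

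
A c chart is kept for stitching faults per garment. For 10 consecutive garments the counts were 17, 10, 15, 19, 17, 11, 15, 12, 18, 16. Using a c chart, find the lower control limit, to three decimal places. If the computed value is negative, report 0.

3.381

c̄ = (17 + 10 + 15 + 19 + 17 + 11 + 15 + 12 + 18 + 16) / 10 = 150 / 10 = 15.0000
LCL = c̄ − 3√c̄ = 15.0000 − 3 × 3.8730 = 3.3810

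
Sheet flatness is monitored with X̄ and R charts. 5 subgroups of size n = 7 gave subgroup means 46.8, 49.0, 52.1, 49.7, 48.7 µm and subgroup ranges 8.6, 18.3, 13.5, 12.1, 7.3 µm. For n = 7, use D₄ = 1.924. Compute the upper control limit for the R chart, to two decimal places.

23.01

R̄ = (8.6 + 18.3 + 13.5 + 12.1 + 7.3) / 5 = 59.8000 / 5 = 11.9600
UCL_R = D₄·R̄ = 1.924 × 11.9600 = 23.0110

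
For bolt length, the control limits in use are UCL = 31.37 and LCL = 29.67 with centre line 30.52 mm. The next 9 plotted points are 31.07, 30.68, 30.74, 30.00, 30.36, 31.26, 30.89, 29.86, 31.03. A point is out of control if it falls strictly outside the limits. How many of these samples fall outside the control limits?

0

All 9 points lie within [29.67, 31.37].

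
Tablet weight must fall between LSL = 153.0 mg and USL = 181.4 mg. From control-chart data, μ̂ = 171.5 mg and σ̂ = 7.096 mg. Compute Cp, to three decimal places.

0.667

Cp = (USL − LSL) / (6σ̂) = (181.4 − 153.0) / (6 × 7.096) = 28.4000 / 42.5760 = 0.6670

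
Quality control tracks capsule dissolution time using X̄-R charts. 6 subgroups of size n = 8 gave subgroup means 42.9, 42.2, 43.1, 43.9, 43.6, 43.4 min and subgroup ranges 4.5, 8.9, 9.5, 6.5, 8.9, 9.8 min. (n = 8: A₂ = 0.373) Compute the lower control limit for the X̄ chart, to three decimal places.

40.193

X̄̄ = (42.9 + 42.2 + 43.1 + 43.9 + 43.6 + 43.4) / 6 = 259.1000 / 6 = 43.1833
R̄ = (4.5 + 8.9 + 9.5 + 6.5 + 8.9 + 9.8) / 6 = 48.1000 / 6 = 8.0167
LCL = X̄̄ − A₂·R̄ = 43.1833 − 0.373 × 8.0167 = 40.1931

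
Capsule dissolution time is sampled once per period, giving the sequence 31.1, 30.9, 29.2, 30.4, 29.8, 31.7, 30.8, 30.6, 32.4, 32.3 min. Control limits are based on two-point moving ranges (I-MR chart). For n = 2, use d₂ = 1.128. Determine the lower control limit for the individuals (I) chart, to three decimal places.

X̄ = (31.1 + 30.9 + 29.2 + 30.4 + 29.8 + 31.7 + 30.8 + 30.6 + 32.4 + 32.3) / 10 = 30.9200
Moving ranges: 0.2, 1.7, 1.2, 0.6, 1.9, 0.9, 0.2, 1.8, 0.1; M̄R̄ = 8.6000 / 9 = 0.9556
LCL = X̄ − 3·M̄R̄/d₂ = 30.9200 − 3 × 0.9556 / 1.128 = 28.3786

28.379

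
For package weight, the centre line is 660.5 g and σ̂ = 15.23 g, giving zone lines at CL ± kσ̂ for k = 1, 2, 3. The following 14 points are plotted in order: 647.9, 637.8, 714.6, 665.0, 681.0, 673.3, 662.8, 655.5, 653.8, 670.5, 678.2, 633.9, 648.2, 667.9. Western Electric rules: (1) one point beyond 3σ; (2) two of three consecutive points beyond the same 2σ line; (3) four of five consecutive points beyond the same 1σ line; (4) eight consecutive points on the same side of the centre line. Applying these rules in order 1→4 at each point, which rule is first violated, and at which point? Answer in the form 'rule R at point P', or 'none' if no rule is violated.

Zone of each point (C = within 1σ̂, B = 1σ̂–2σ̂, A = 2σ̂–3σ̂, * = beyond 3σ̂; sign = side of CL): 1:-C, 2:-B, 3:+*, 4:+C, 5:+B, 6:+C, 7:+C, 8:-C, 9:-C, 10:+C, 11:+B, 12:-B, 13:-C, 14:+C
Rule 1 (one point beyond the 3σ limits) is satisfied at point 3.

rule 1 at point 3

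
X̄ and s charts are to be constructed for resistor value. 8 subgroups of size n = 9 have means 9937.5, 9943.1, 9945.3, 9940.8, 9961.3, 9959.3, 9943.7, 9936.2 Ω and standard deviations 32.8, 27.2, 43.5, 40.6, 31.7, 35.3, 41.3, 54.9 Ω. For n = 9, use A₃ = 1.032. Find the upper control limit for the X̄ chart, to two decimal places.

9985.54

X̄̄ = (9937.5 + 9943.1 + 9945.3 + 9940.8 + 9961.3 + 9959.3 + 9943.7 + 9936.2) / 8 = 9945.9000
s̄ = (32.8 + 27.2 + 43.5 + 40.6 + 31.7 + 35.3 + 41.3 + 54.9) / 8 = 38.4125
UCL = X̄̄ + A₃·s̄ = 9945.9000 + 1.032 × 38.4125 = 9985.5417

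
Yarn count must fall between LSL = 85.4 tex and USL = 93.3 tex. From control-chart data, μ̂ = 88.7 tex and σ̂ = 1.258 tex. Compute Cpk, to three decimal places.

Cpu = (USL − μ̂) / (3σ̂) = (93.3 − 88.7) / (3 × 1.258) = 1.2189; Cpl = (μ̂ − LSL) / (3σ̂) = (88.7 − 85.4) / (3 × 1.258) = 0.8744; Cpk = min(Cpu, Cpl) = 0.8744

0.874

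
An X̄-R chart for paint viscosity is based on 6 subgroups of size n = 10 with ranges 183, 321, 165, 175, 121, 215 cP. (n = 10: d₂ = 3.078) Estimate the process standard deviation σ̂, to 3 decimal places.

R̄ = (183 + 321 + 165 + 175 + 121 + 215) / 6 = 196.6667
σ̂ = R̄ / d₂ = 196.6667 / 3.078 = 63.8943

63.894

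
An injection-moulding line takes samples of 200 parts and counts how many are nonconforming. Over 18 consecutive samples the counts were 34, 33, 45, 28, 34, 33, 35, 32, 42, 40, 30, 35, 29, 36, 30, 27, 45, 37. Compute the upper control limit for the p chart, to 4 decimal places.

p̄ = Σdᵢ / (k·n) = 625 / (18 × 200) = 0.17361
UCL = p̄ + 3·√(p̄(1−p̄)/n) = 0.17361 + 3 × √(0.17361×0.82639/200) = 0.17361 + 3 × 0.02678 = 0.25396

0.2540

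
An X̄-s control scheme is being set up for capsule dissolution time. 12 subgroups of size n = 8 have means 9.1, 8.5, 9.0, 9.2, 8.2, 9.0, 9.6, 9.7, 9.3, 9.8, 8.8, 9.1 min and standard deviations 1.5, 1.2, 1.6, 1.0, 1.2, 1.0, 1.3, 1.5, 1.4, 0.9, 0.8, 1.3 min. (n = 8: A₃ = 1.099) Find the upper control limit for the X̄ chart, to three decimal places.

X̄̄ = (9.1 + 8.5 + 9.0 + 9.2 + 8.2 + 9.0 + 9.6 + 9.7 + 9.3 + 9.8 + 8.8 + 9.1) / 12 = 9.1083
s̄ = (1.5 + 1.2 + 1.6 + 1.0 + 1.2 + 1.0 + 1.3 + 1.5 + 1.4 + 0.9 + 0.8 + 1.3) / 12 = 1.2250
UCL = X̄̄ + A₃·s̄ = 9.1083 + 1.099 × 1.2250 = 10.4546

10.455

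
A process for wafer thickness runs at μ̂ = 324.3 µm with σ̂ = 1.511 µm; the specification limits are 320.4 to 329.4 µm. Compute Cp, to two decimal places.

0.99

Cp = (USL − LSL) / (6σ̂) = (329.4 − 320.4) / (6 × 1.511) = 9.0000 / 9.0660 = 0.9927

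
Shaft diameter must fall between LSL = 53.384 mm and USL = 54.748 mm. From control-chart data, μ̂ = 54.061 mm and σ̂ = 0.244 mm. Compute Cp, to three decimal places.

0.932

Cp = (USL − LSL) / (6σ̂) = (54.748 − 53.384) / (6 × 0.244) = 1.3640 / 1.4640 = 0.9317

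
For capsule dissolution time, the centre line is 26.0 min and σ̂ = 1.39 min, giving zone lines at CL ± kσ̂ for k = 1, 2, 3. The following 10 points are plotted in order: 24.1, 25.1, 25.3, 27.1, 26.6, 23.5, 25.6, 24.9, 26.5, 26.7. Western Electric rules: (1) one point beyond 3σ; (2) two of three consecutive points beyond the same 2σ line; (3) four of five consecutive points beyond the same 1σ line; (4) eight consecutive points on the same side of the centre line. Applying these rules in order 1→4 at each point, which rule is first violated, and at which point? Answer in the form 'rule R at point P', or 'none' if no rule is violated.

Zone of each point (C = within 1σ̂, B = 1σ̂–2σ̂, A = 2σ̂–3σ̂, * = beyond 3σ̂; sign = side of CL): 1:-B, 2:-C, 3:-C, 4:+C, 5:+C, 6:-B, 7:-C, 8:-C, 9:+C, 10:+C
No rule fires across all 10 points.

none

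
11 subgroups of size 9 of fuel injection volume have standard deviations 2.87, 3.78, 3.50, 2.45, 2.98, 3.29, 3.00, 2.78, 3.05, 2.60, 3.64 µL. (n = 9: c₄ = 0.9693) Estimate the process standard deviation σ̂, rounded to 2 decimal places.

3.18

s̄ = (2.87 + 3.78 + 3.50 + 2.45 + 2.98 + 3.29 + 3.00 + 2.78 + 3.05 + 2.60 + 3.64) / 11 = 3.0855
σ̂ = s̄ / c₄ = 3.0855 / 0.9693 = 3.1832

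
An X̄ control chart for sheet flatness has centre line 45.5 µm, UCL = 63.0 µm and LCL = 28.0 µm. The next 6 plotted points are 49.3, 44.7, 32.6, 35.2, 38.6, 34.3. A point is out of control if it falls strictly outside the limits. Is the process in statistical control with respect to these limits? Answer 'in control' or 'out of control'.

in control

All 6 points lie within [28.0, 63.0].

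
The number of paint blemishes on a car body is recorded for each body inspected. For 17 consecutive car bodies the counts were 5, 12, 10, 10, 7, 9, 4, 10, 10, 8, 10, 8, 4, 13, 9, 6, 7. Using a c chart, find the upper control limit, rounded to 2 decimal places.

c̄ = (5 + 12 + 10 + 10 + 7 + 9 + 4 + 10 + 10 + 8 + 10 + 8 + 4 + 13 + 9 + 6 + 7) / 17 = 142 / 17 = 8.3529
UCL = c̄ + 3√c̄ = 8.3529 + 3 × √8.3529 = 8.3529 + 3 × 2.8901 = 17.0234

17.02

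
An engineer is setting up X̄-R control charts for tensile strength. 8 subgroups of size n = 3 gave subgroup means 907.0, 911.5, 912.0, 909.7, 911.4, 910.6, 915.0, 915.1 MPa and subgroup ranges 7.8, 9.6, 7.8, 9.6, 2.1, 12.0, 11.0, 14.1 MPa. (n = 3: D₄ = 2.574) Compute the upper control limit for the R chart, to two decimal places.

R̄ = (7.8 + 9.6 + 7.8 + 9.6 + 2.1 + 12.0 + 11.0 + 14.1) / 8 = 74.0000 / 8 = 9.2500
UCL_R = D₄·R̄ = 2.574 × 9.2500 = 23.8095

23.81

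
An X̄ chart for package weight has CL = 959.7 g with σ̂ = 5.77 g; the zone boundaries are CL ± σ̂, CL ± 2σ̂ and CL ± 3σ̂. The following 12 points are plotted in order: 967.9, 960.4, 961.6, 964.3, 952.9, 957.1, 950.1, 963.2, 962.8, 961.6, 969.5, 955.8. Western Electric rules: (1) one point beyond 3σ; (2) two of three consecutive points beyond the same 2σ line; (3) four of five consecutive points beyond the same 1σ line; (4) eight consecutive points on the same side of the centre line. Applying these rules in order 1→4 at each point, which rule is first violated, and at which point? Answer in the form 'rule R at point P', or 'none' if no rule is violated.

none

Zone of each point (C = within 1σ̂, B = 1σ̂–2σ̂, A = 2σ̂–3σ̂, * = beyond 3σ̂; sign = side of CL): 1:+B, 2:+C, 3:+C, 4:+C, 5:-B, 6:-C, 7:-B, 8:+C, 9:+C, 10:+C, 11:+B, 12:-C
No rule fires across all 12 points.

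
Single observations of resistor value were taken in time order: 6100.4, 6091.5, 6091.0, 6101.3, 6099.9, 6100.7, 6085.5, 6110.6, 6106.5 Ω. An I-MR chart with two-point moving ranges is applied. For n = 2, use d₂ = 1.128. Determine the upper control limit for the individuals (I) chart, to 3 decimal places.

X̄ = (6100.4 + 6091.5 + 6091.0 + 6101.3 + 6099.9 + 6100.7 + 6085.5 + 6110.6 + 6106.5) / 9 = 6098.6000
Moving ranges: 8.9, 0.5, 10.3, 1.4, 0.8, 15.2, 25.1, 4.1; M̄R̄ = 66.3000 / 8 = 8.2875
UCL = X̄ + 3·M̄R̄/d₂ = 6098.6000 + 3 × 8.2875 / 1.128 = 6120.6412

6120.641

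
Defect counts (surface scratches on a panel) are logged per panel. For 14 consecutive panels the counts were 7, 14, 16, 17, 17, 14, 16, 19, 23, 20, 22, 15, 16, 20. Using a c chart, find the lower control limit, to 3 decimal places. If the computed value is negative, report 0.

c̄ = (7 + 14 + 16 + 17 + 17 + 14 + 16 + 19 + 23 + 20 + 22 + 15 + 16 + 20) / 14 = 236 / 14 = 16.8571
LCL = c̄ − 3√c̄ = 16.8571 − 3 × 4.1057 = 4.5399

4.540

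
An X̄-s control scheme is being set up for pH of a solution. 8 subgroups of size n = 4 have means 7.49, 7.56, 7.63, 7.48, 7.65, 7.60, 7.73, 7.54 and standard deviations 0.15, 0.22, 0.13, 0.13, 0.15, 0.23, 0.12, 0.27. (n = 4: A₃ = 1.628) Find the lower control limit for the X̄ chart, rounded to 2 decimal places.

7.30

X̄̄ = (7.49 + 7.56 + 7.63 + 7.48 + 7.65 + 7.60 + 7.73 + 7.54) / 8 = 7.5850
s̄ = (0.15 + 0.22 + 0.13 + 0.13 + 0.15 + 0.23 + 0.12 + 0.27) / 8 = 0.1750
LCL = X̄̄ − A₃·s̄ = 7.5850 − 1.628 × 0.1750 = 7.3001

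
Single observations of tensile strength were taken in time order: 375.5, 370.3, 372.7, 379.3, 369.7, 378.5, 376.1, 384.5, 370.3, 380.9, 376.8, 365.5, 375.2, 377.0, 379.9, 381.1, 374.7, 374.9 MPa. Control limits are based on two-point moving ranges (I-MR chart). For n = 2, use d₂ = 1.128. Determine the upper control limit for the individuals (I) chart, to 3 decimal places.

X̄ = (375.5 + 370.3 + 372.7 + 379.3 + 369.7 + 378.5 + 376.1 + 384.5 + 370.3 + 380.9 + 376.8 + 365.5 + 375.2 + 377.0 + 379.9 + 381.1 + 374.7 + 374.9) / 18 = 375.7167
Moving ranges: 5.2, 2.4, 6.6, 9.6, 8.8, 2.4, 8.4, 14.2, 10.6, 4.1, 11.3, 9.7, 1.8, 2.9, 1.2, 6.4, 0.2; M̄R̄ = 105.8000 / 17 = 6.2235
UCL = X̄ + 3·M̄R̄/d₂ = 375.7167 + 3 × 6.2235 / 1.128 = 392.2686

392.269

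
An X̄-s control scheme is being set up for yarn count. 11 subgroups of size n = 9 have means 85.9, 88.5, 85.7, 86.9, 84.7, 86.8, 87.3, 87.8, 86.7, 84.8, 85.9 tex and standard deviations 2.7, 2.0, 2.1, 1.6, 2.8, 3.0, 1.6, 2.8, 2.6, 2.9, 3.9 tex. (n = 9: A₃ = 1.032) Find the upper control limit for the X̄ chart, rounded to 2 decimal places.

89.08

X̄̄ = (85.9 + 88.5 + 85.7 + 86.9 + 84.7 + 86.8 + 87.3 + 87.8 + 86.7 + 84.8 + 85.9) / 11 = 86.4545
s̄ = (2.7 + 2.0 + 2.1 + 1.6 + 2.8 + 3.0 + 1.6 + 2.8 + 2.6 + 2.9 + 3.9) / 11 = 2.5455
UCL = X̄̄ + A₃·s̄ = 86.4545 + 1.032 × 2.5455 = 89.0815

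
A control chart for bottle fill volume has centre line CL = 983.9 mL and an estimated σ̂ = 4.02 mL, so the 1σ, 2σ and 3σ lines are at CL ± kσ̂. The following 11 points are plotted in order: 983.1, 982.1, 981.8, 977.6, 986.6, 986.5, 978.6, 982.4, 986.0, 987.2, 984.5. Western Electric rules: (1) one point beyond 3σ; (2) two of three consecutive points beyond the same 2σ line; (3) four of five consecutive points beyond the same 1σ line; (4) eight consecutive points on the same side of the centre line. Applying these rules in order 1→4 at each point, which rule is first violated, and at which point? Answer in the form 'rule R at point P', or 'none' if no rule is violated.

Zone of each point (C = within 1σ̂, B = 1σ̂–2σ̂, A = 2σ̂–3σ̂, * = beyond 3σ̂; sign = side of CL): 1:-C, 2:-C, 3:-C, 4:-B, 5:+C, 6:+C, 7:-B, 8:-C, 9:+C, 10:+C, 11:+C
No rule fires across all 11 points.

none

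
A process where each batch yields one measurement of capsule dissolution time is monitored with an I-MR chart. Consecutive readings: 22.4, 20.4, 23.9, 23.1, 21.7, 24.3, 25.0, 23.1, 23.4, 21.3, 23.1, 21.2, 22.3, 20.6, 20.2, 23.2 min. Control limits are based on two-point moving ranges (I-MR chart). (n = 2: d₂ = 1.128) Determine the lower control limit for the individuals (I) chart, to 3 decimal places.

X̄ = (22.4 + 20.4 + 23.9 + 23.1 + 21.7 + 24.3 + 25.0 + 23.1 + 23.4 + 21.3 + 23.1 + 21.2 + 22.3 + 20.6 + 20.2 + 23.2) / 16 = 22.4500
Moving ranges: 2.0, 3.5, 0.8, 1.4, 2.6, 0.7, 1.9, 0.3, 2.1, 1.8, 1.9, 1.1, 1.7, 0.4, 3.0; M̄R̄ = 25.2000 / 15 = 1.6800
LCL = X̄ − 3·M̄R̄/d₂ = 22.4500 − 3 × 1.6800 / 1.128 = 17.9819

17.982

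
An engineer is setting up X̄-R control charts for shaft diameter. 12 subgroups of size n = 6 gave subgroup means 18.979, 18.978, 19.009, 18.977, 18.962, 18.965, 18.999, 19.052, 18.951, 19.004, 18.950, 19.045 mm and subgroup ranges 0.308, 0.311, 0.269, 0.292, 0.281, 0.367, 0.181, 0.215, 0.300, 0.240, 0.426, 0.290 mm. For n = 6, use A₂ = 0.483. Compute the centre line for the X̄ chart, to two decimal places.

X̄̄ = (18.979 + 18.978 + 19.009 + 18.977 + 18.962 + 18.965 + 18.999 + 19.052 + 18.951 + 19.004 + 18.950 + 19.045) / 12 = 227.8710 / 12 = 18.9893
CL = X̄̄ = 18.9893

18.99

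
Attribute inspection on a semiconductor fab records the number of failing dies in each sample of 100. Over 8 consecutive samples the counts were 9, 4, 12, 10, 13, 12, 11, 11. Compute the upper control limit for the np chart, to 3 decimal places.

19.349

p̄ = Σdᵢ / (k·n) = 82 / (8 × 100) = 0.10250
UCL = np̄ + 3·√(np̄(1−p̄)) = 10.2500 + 3 × √(10.2500×0.89750) = 10.2500 + 3 × 3.0330 = 19.3491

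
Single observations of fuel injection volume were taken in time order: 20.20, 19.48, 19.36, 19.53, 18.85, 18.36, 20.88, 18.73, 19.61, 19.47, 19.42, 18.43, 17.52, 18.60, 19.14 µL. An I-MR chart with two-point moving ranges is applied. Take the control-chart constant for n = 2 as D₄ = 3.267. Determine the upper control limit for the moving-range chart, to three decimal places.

Moving ranges: 0.72, 0.12, 0.17, 0.68, 0.49, 2.52, 2.15, 0.88, 0.14, 0.05, 0.99, 0.91, 1.08, 0.54; M̄R̄ = 11.4400 / 14 = 0.8171
UCL_MR = D₄·M̄R̄ = 3.267 × 0.8171 = 2.6696

2.670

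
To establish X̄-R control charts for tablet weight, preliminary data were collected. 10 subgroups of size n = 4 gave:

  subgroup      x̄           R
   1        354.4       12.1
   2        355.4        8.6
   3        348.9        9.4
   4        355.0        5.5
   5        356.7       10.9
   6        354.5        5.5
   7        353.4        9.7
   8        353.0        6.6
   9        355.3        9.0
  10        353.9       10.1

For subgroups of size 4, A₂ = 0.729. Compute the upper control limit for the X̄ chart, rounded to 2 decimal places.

X̄̄ = (354.4 + 355.4 + 348.9 + 355.0 + 356.7 + 354.5 + 353.4 + 353.0 + 355.3 + 353.9) / 10 = 3540.5000 / 10 = 354.0500
R̄ = (12.1 + 8.6 + 9.4 + 5.5 + 10.9 + 5.5 + 9.7 + 6.6 + 9.0 + 10.1) / 10 = 87.4000 / 10 = 8.7400
UCL = X̄̄ + A₂·R̄ = 354.0500 + 0.729 × 8.7400 = 360.4215

360.42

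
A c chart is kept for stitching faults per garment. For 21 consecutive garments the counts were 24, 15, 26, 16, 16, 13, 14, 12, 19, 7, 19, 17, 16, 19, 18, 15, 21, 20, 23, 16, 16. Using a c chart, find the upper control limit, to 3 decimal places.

c̄ = (24 + 15 + 26 + 16 + 16 + 13 + 14 + 12 + 19 + 7 + 19 + 17 + 16 + 19 + 18 + 15 + 21 + 20 + 23 + 16 + 16) / 21 = 362 / 21 = 17.2381
UCL = c̄ + 3√c̄ = 17.2381 + 3 × √17.2381 = 17.2381 + 3 × 4.1519 = 29.6937

29.694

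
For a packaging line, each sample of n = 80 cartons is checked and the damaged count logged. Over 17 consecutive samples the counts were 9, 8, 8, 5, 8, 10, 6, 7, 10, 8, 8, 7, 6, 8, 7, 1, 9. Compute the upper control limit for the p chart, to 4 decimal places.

0.1888

p̄ = Σdᵢ / (k·n) = 125 / (17 × 80) = 0.09191
UCL = p̄ + 3·√(p̄(1−p̄)/n) = 0.09191 + 3 × √(0.09191×0.90809/80) = 0.09191 + 3 × 0.03230 = 0.18881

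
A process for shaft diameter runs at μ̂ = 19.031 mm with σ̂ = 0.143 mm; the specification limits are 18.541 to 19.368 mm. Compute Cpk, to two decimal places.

Cpu = (USL − μ̂) / (3σ̂) = (19.368 − 19.031) / (3 × 0.143) = 0.7855; Cpl = (μ̂ − LSL) / (3σ̂) = (19.031 − 18.541) / (3 × 0.143) = 1.1422; Cpk = min(Cpu, Cpl) = 0.7855

0.79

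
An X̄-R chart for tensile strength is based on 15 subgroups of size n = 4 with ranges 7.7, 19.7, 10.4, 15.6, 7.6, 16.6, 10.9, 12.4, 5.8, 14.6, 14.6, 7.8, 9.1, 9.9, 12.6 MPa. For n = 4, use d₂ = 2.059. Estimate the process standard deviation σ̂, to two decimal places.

5.68

R̄ = (7.7 + 19.7 + 10.4 + 15.6 + 7.6 + 16.6 + 10.9 + 12.4 + 5.8 + 14.6 + 14.6 + 7.8 + 9.1 + 9.9 + 12.6) / 15 = 11.6867
σ̂ = R̄ / d₂ = 11.6867 / 2.059 = 5.6759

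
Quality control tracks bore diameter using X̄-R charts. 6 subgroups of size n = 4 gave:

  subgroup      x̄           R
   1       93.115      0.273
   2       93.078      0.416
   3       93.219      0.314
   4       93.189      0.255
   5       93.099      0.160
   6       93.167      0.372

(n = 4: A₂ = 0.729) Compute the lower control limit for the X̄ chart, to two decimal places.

92.93

X̄̄ = (93.115 + 93.078 + 93.219 + 93.189 + 93.099 + 93.167) / 6 = 558.8670 / 6 = 93.1445
R̄ = (0.273 + 0.416 + 0.314 + 0.255 + 0.160 + 0.372) / 6 = 1.7900 / 6 = 0.2983
LCL = X̄̄ − A₂·R̄ = 93.1445 − 0.729 × 0.2983 = 92.9270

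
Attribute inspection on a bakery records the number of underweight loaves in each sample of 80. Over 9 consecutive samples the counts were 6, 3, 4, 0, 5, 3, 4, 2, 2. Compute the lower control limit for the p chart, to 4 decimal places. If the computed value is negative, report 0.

0.0000

p̄ = Σdᵢ / (k·n) = 29 / (9 × 80) = 0.04028
LCL = p̄ − 3·√(p̄(1−p̄)/n) = 0.04028 − 3 × 0.02198 = -0.02567 → 0 (negative, so LCL = 0)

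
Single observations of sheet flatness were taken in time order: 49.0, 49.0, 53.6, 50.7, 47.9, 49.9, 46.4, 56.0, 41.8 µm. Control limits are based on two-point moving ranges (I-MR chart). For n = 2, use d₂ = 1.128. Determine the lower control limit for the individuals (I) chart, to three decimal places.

36.202

X̄ = (49.0 + 49.0 + 53.6 + 50.7 + 47.9 + 49.9 + 46.4 + 56.0 + 41.8) / 9 = 49.3667
Moving ranges: 0.0, 4.6, 2.9, 2.8, 2.0, 3.5, 9.6, 14.2; M̄R̄ = 39.6000 / 8 = 4.9500
LCL = X̄ − 3·M̄R̄/d₂ = 49.3667 − 3 × 4.9500 / 1.128 = 36.2018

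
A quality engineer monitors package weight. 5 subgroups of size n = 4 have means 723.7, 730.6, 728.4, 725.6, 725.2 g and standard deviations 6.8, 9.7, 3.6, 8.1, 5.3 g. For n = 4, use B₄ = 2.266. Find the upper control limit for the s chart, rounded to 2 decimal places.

15.18

s̄ = (6.8 + 9.7 + 3.6 + 8.1 + 5.3) / 5 = 6.7000
UCL_s = B₄·s̄ = 2.266 × 6.7000 = 15.1822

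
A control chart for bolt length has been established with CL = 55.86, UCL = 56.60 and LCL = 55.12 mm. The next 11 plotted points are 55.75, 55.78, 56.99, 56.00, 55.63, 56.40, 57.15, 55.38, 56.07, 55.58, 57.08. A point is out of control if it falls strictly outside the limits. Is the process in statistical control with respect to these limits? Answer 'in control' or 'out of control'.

Compare each point to [55.12, 56.60]: sample 3 = 56.99 > UCL; sample 7 = 57.15 > UCL; sample 11 = 57.08 > UCL.

out of control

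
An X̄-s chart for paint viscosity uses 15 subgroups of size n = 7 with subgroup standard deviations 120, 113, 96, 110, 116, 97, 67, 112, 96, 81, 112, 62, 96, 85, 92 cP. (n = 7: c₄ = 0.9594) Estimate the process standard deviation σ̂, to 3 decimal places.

101.105

s̄ = (120 + 113 + 96 + 110 + 116 + 97 + 67 + 112 + 96 + 81 + 112 + 62 + 96 + 85 + 92) / 15 = 97.0000
σ̂ = s̄ / c₄ = 97.0000 / 0.9594 = 101.1049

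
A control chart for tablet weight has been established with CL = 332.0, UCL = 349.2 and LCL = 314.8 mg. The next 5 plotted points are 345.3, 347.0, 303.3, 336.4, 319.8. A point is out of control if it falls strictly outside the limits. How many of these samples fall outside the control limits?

Compare each point to [314.8, 349.2]: sample 3 = 303.3 < LCL.

1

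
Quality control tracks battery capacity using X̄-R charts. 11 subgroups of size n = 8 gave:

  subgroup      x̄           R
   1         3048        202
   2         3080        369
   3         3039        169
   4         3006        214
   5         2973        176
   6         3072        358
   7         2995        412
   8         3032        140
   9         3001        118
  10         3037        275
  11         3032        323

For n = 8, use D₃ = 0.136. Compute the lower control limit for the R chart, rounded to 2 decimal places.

R̄ = (202 + 369 + 169 + 214 + 176 + 358 + 412 + 140 + 118 + 275 + 323) / 11 = 2756.0000 / 11 = 250.5455
LCL_R = D₃·R̄ = 0.136 × 250.5455 = 34.0742

34.07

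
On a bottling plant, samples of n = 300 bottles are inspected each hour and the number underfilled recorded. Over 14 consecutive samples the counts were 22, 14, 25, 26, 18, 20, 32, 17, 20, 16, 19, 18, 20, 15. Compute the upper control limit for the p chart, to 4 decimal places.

p̄ = Σdᵢ / (k·n) = 282 / (14 × 300) = 0.06714
UCL = p̄ + 3·√(p̄(1−p̄)/n) = 0.06714 + 3 × √(0.06714×0.93286/300) = 0.06714 + 3 × 0.01445 = 0.11049

0.1105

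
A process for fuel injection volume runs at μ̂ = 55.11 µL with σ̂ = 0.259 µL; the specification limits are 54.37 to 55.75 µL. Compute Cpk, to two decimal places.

Cpu = (USL − μ̂) / (3σ̂) = (55.75 − 55.11) / (3 × 0.259) = 0.8237; Cpl = (μ̂ − LSL) / (3σ̂) = (55.11 − 54.37) / (3 × 0.259) = 0.9524; Cpk = min(Cpu, Cpl) = 0.8237

0.82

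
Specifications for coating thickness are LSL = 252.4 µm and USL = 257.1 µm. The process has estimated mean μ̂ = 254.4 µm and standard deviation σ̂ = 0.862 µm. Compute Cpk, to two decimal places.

0.77

Cpu = (USL − μ̂) / (3σ̂) = (257.1 − 254.4) / (3 × 0.862) = 1.0441; Cpl = (μ̂ − LSL) / (3σ̂) = (254.4 − 252.4) / (3 × 0.862) = 0.7734; Cpk = min(Cpu, Cpl) = 0.7734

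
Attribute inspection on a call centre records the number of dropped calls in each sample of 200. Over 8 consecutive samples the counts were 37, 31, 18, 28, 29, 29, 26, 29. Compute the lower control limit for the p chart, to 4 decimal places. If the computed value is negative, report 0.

p̄ = Σdᵢ / (k·n) = 227 / (8 × 200) = 0.14188
LCL = p̄ − 3·√(p̄(1−p̄)/n) = 0.14188 − 3 × 0.02467 = 0.06786

0.0679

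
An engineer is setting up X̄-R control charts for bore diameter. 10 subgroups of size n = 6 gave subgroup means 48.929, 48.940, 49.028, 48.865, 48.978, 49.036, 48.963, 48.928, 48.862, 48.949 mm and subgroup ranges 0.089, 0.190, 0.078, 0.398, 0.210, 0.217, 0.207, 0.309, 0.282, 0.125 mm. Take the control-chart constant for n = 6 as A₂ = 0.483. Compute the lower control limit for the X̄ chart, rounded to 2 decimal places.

X̄̄ = (48.929 + 48.940 + 49.028 + 48.865 + 48.978 + 49.036 + 48.963 + 48.928 + 48.862 + 48.949) / 10 = 489.4780 / 10 = 48.9478
R̄ = (0.089 + 0.190 + 0.078 + 0.398 + 0.210 + 0.217 + 0.207 + 0.309 + 0.282 + 0.125) / 10 = 2.1050 / 10 = 0.2105
LCL = X̄̄ − A₂·R̄ = 48.9478 − 0.483 × 0.2105 = 48.8461

48.85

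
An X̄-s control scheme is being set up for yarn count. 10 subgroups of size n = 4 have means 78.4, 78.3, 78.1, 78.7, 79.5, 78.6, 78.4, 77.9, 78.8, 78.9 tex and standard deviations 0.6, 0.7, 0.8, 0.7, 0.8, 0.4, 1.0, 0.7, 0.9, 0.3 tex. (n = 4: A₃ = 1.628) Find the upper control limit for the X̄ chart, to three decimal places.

79.683

X̄̄ = (78.4 + 78.3 + 78.1 + 78.7 + 79.5 + 78.6 + 78.4 + 77.9 + 78.8 + 78.9) / 10 = 78.5600
s̄ = (0.6 + 0.7 + 0.8 + 0.7 + 0.8 + 0.4 + 1.0 + 0.7 + 0.9 + 0.3) / 10 = 0.6900
UCL = X̄̄ + A₃·s̄ = 78.5600 + 1.628 × 0.6900 = 79.6833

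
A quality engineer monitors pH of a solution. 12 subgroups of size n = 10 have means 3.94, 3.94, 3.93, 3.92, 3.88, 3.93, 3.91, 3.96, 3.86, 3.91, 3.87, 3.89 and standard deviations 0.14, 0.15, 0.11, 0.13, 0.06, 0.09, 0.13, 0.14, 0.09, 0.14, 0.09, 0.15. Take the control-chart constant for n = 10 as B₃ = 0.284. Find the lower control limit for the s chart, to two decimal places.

0.03

s̄ = (0.14 + 0.15 + 0.11 + 0.13 + 0.06 + 0.09 + 0.13 + 0.14 + 0.09 + 0.14 + 0.09 + 0.15) / 12 = 0.1183
LCL_s = B₃·s̄ = 0.284 × 0.1183 = 0.0336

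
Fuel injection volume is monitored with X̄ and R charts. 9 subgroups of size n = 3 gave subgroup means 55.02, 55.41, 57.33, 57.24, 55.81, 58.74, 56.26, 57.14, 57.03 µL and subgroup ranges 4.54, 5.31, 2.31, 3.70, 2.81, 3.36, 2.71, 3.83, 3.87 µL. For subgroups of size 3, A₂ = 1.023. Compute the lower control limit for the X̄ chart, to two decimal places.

X̄̄ = (55.02 + 55.41 + 57.33 + 57.24 + 55.81 + 58.74 + 56.26 + 57.14 + 57.03) / 9 = 509.9800 / 9 = 56.6644
R̄ = (4.54 + 5.31 + 2.31 + 3.70 + 2.81 + 3.36 + 2.71 + 3.83 + 3.87) / 9 = 32.4400 / 9 = 3.6044
LCL = X̄̄ − A₂·R̄ = 56.6644 − 1.023 × 3.6044 = 52.9771

52.98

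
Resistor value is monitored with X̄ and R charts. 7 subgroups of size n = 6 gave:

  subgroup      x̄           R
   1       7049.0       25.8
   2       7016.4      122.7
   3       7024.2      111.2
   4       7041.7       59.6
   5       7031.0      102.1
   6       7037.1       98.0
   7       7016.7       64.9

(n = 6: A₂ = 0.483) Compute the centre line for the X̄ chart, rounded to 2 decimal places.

X̄̄ = (7049.0 + 7016.4 + 7024.2 + 7041.7 + 7031.0 + 7037.1 + 7016.7) / 7 = 49216.1000 / 7 = 7030.8714
CL = X̄̄ = 7030.8714

7030.87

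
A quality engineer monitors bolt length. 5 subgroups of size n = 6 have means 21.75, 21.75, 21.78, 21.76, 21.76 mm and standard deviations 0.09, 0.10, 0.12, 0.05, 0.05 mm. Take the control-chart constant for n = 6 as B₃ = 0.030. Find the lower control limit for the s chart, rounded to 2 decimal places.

0.00

s̄ = (0.09 + 0.10 + 0.12 + 0.05 + 0.05) / 5 = 0.0820
LCL_s = B₃·s̄ = 0.030 × 0.0820 = 0.0025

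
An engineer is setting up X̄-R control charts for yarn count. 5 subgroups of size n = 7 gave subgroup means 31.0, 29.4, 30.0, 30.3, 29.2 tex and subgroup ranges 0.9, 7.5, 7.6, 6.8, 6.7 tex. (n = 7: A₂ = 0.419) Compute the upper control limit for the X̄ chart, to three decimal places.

32.452

X̄̄ = (31.0 + 29.4 + 30.0 + 30.3 + 29.2) / 5 = 149.9000 / 5 = 29.9800
R̄ = (0.9 + 7.5 + 7.6 + 6.8 + 6.7) / 5 = 29.5000 / 5 = 5.9000
UCL = X̄̄ + A₂·R̄ = 29.9800 + 0.419 × 5.9000 = 32.4521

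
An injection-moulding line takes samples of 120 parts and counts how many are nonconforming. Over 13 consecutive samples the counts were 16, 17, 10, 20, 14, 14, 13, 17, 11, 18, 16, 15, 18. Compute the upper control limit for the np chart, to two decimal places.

p̄ = Σdᵢ / (k·n) = 199 / (13 × 120) = 0.12756
UCL = np̄ + 3·√(np̄(1−p̄)) = 15.3077 + 3 × √(15.3077×0.87244) = 15.3077 + 3 × 3.6544 = 26.2710

26.27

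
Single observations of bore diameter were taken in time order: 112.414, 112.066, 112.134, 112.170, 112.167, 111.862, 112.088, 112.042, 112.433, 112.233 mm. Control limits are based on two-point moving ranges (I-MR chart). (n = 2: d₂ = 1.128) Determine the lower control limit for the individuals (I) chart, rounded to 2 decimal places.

X̄ = (112.414 + 112.066 + 112.134 + 112.170 + 112.167 + 111.862 + 112.088 + 112.042 + 112.433 + 112.233) / 10 = 112.1609
Moving ranges: 0.348, 0.068, 0.036, 0.003, 0.305, 0.226, 0.046, 0.391, 0.200; M̄R̄ = 1.6230 / 9 = 0.1803
LCL = X̄ − 3·M̄R̄/d₂ = 112.1609 − 3 × 0.1803 / 1.128 = 111.6813

111.68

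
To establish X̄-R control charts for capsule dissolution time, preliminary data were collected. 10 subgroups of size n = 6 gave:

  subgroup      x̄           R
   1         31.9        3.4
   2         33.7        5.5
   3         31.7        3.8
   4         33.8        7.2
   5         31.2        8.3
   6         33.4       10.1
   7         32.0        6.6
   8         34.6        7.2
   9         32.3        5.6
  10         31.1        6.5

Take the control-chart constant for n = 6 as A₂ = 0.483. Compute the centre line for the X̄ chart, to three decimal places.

32.570

X̄̄ = (31.9 + 33.7 + 31.7 + 33.8 + 31.2 + 33.4 + 32.0 + 34.6 + 32.3 + 31.1) / 10 = 325.7000 / 10 = 32.5700
CL = X̄̄ = 32.5700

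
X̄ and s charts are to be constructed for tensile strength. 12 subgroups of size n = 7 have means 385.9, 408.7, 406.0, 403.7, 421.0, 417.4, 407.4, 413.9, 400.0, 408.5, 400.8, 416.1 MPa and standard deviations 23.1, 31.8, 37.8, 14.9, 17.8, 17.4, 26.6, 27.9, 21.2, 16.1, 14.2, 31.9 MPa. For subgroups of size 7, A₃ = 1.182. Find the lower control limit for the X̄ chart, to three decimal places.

379.801

X̄̄ = (385.9 + 408.7 + 406.0 + 403.7 + 421.0 + 417.4 + 407.4 + 413.9 + 400.0 + 408.5 + 400.8 + 416.1) / 12 = 407.4500
s̄ = (23.1 + 31.8 + 37.8 + 14.9 + 17.8 + 17.4 + 26.6 + 27.9 + 21.2 + 16.1 + 14.2 + 31.9) / 12 = 23.3917
LCL = X̄̄ − A₃·s̄ = 407.4500 − 1.182 × 23.3917 = 379.8010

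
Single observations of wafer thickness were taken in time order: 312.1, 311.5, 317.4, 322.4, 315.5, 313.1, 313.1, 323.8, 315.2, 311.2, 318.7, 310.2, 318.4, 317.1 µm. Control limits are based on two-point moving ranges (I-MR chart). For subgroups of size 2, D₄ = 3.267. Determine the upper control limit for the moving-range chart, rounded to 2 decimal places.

Moving ranges: 0.6, 5.9, 5.0, 6.9, 2.4, 0.0, 10.7, 8.6, 4.0, 7.5, 8.5, 8.2, 1.3; M̄R̄ = 69.6000 / 13 = 5.3538
UCL_MR = D₄·M̄R̄ = 3.267 × 5.3538 = 17.4910

17.49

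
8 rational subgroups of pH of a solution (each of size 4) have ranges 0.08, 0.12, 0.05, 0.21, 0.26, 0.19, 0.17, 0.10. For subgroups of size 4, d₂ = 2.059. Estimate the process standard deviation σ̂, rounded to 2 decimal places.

0.07

R̄ = (0.08 + 0.12 + 0.05 + 0.21 + 0.26 + 0.19 + 0.17 + 0.10) / 8 = 0.1475
σ̂ = R̄ / d₂ = 0.1475 / 2.059 = 0.0716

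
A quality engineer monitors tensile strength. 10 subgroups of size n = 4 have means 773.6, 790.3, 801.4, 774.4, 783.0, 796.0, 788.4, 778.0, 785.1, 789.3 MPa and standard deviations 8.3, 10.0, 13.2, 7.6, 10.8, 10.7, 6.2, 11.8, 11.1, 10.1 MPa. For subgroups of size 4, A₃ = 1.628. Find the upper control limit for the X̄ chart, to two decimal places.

802.20

X̄̄ = (773.6 + 790.3 + 801.4 + 774.4 + 783.0 + 796.0 + 788.4 + 778.0 + 785.1 + 789.3) / 10 = 785.9500
s̄ = (8.3 + 10.0 + 13.2 + 7.6 + 10.8 + 10.7 + 6.2 + 11.8 + 11.1 + 10.1) / 10 = 9.9800
UCL = X̄̄ + A₃·s̄ = 785.9500 + 1.628 × 9.9800 = 802.1974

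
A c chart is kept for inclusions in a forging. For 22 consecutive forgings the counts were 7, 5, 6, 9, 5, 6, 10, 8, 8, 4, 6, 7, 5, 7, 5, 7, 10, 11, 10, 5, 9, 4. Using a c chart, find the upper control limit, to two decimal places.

14.94

c̄ = (7 + 5 + 6 + 9 + 5 + 6 + 10 + 8 + 8 + 4 + 6 + 7 + 5 + 7 + 5 + 7 + 10 + 11 + 10 + 5 + 9 + 4) / 22 = 154 / 22 = 7.0000
UCL = c̄ + 3√c̄ = 7.0000 + 3 × √7.0000 = 7.0000 + 3 × 2.6458 = 14.9373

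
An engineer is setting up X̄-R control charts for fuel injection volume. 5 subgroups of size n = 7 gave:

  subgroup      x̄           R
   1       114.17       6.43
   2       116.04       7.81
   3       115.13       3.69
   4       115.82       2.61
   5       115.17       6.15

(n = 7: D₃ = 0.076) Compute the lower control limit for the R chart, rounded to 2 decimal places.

R̄ = (6.43 + 7.81 + 3.69 + 2.61 + 6.15) / 5 = 26.6900 / 5 = 5.3380
LCL_R = D₃·R̄ = 0.076 × 5.3380 = 0.4057

0.41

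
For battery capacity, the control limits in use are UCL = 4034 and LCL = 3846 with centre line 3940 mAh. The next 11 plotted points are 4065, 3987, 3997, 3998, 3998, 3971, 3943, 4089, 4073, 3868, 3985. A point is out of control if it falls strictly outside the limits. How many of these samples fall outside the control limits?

Compare each point to [3846, 4034]: sample 1 = 4065 > UCL; sample 8 = 4089 > UCL; sample 9 = 4073 > UCL.

3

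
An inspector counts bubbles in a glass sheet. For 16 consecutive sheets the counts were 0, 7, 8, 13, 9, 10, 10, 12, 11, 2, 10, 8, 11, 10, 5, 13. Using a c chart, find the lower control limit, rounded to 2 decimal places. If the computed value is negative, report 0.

0.00

c̄ = (0 + 7 + 8 + 13 + 9 + 10 + 10 + 12 + 11 + 2 + 10 + 8 + 11 + 10 + 5 + 13) / 16 = 139 / 16 = 8.6875
LCL = c̄ − 3√c̄ = 8.6875 − 3 × 2.9475 = -0.1549 → 0 (cannot be negative)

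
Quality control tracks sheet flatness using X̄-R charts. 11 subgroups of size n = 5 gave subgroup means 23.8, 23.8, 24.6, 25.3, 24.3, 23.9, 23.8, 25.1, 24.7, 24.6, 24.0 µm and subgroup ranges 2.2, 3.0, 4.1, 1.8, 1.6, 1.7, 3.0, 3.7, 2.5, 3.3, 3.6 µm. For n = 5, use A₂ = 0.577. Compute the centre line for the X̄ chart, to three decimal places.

24.355

X̄̄ = (23.8 + 23.8 + 24.6 + 25.3 + 24.3 + 23.9 + 23.8 + 25.1 + 24.7 + 24.6 + 24.0) / 11 = 267.9000 / 11 = 24.3545
CL = X̄̄ = 24.3545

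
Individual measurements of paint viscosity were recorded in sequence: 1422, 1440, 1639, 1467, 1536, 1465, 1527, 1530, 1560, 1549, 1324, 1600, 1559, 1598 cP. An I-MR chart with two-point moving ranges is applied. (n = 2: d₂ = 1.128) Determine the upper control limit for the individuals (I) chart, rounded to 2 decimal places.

X̄ = (1422 + 1440 + 1639 + 1467 + 1536 + 1465 + 1527 + 1530 + 1560 + 1549 + 1324 + 1600 + 1559 + 1598) / 14 = 1515.4286
Moving ranges: 18, 199, 172, 69, 71, 62, 3, 30, 11, 225, 276, 41, 39; M̄R̄ = 1216.0000 / 13 = 93.5385
UCL = X̄ + 3·M̄R̄/d₂ = 1515.4286 + 3 × 93.5385 / 1.128 = 1764.2011

1764.20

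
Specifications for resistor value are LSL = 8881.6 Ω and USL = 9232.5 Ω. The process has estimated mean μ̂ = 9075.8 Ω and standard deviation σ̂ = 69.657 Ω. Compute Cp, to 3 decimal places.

Cp = (USL − LSL) / (6σ̂) = (9232.5 − 8881.6) / (6 × 69.657) = 350.9000 / 417.9420 = 0.8396

0.840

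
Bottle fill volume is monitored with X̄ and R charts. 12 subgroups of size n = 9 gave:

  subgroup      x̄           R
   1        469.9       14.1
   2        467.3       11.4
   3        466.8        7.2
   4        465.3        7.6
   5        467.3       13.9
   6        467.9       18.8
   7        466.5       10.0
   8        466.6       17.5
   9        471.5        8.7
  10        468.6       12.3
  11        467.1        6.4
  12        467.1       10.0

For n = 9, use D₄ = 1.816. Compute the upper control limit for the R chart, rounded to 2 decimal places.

R̄ = (14.1 + 11.4 + 7.2 + 7.6 + 13.9 + 18.8 + 10.0 + 17.5 + 8.7 + 12.3 + 6.4 + 10.0) / 12 = 137.9000 / 12 = 11.4917
UCL_R = D₄·R̄ = 1.816 × 11.4917 = 20.8689

20.87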